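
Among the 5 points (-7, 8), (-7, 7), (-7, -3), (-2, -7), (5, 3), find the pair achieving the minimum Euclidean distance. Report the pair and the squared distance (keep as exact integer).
Pair = ((-7, 8), (-7, 7)); squared distance = 1

Compute all C(5, 2) = 10 pairwise squared distances (x_i − x_j)² + (y_i − y_j)². The minimum is 1, attained by the pair ((-7, 8), (-7, 7)).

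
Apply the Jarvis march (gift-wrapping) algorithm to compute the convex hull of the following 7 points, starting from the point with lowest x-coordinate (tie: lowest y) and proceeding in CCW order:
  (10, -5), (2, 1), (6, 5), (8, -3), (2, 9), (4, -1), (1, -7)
Hull (CCW) = [(1, -7), (10, -5), (6, 5), (2, 9)]

Jarvis march: at each step, from the current hull vertex p, select the next vertex q as the point such that every other point lies strictly to the left of (or on) the directed line p → q. (Equivalently: for every other point r, the cross product (q − p) × (r − p) ≥ 0.)
Starting point (lowest x, tie lowest y): (1, -7). Wrap until returning to start. Resulting hull: (1, -7), (10, -5), (6, 5), (2, 9).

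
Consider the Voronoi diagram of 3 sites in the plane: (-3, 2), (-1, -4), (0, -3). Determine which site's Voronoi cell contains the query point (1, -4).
Nearest site = (0, -3)

The Voronoi cell of site s contains exactly those query points closer to s than to any other site. Compute squared distances from q = (1, -4) to each site:
  (0 − 1)² + (-3 − -4)² = 2
  (-1 − 1)² + (-4 − -4)² = 4
  (-3 − 1)² + (2 − -4)² = 52
Minimum is attained by (0, -3), so q lies in its Voronoi cell.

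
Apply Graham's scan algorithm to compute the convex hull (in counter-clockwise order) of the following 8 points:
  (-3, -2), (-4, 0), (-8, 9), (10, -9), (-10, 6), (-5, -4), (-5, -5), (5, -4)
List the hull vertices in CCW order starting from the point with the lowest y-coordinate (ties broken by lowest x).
Hull (CCW) = [(10, -9), (-8, 9), (-10, 6), (-5, -5)]

Graham scan procedure:
  1. Find the pivot p₀ = point with lowest y (tie → lowest x): (10, -9).
  2. Sort the remaining points by polar angle around p₀.
  3. Walk through sorted points, maintaining a stack; pop the top while the last three entries make a non-left turn (cross product ≤ 0).
  4. Final stack is the convex hull in CCW order: (10, -9), (-8, 9), (-10, 6), (-5, -5).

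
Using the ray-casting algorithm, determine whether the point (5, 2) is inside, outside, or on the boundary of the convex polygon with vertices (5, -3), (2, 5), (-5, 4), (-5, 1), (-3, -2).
The point (5, 2) lies strictly outside the polygon

Cast a horizontal ray to the right from the query point and count how many polygon edges it crosses (each edge strictly once or zero times, handled with the usual half-open convention). 
Parity of crossings → even ⇒ outside.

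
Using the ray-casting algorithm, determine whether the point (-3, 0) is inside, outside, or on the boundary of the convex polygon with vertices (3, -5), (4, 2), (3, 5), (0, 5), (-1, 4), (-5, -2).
The point (-3, 0) lies strictly inside the polygon

Cast a horizontal ray to the right from the query point and count how many polygon edges it crosses (each edge strictly once or zero times, handled with the usual half-open convention). 
Parity of crossings → odd ⇒ inside.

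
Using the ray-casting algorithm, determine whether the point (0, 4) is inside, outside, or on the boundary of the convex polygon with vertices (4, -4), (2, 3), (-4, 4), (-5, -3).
The point (0, 4) lies strictly outside the polygon

Cast a horizontal ray to the right from the query point and count how many polygon edges it crosses (each edge strictly once or zero times, handled with the usual half-open convention). 
Parity of crossings → even ⇒ outside.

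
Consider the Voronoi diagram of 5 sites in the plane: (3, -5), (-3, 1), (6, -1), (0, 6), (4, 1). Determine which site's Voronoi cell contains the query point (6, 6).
Nearest site = (4, 1)

The Voronoi cell of site s contains exactly those query points closer to s than to any other site. Compute squared distances from q = (6, 6) to each site:
  (4 − 6)² + (1 − 6)² = 29
  (0 − 6)² + (6 − 6)² = 36
  (6 − 6)² + (-1 − 6)² = 49
  (-3 − 6)² + (1 − 6)² = 106
  (3 − 6)² + (-5 − 6)² = 130
Minimum is attained by (4, 1), so q lies in its Voronoi cell.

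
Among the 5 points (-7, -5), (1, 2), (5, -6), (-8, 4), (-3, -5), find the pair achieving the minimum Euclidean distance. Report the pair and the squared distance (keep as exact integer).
Pair = ((-7, -5), (-3, -5)); squared distance = 16

Compute all C(5, 2) = 10 pairwise squared distances (x_i − x_j)² + (y_i − y_j)². The minimum is 16, attained by the pair ((-7, -5), (-3, -5)).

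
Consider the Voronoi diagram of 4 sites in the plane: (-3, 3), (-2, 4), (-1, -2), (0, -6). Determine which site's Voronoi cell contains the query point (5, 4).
Nearest site = (-2, 4)

The Voronoi cell of site s contains exactly those query points closer to s than to any other site. Compute squared distances from q = (5, 4) to each site:
  (-2 − 5)² + (4 − 4)² = 49
  (-3 − 5)² + (3 − 4)² = 65
  (-1 − 5)² + (-2 − 4)² = 72
  (0 − 5)² + (-6 − 4)² = 125
Minimum is attained by (-2, 4), so q lies in its Voronoi cell.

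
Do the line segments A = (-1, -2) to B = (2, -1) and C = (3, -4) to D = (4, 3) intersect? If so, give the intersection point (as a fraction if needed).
No (intersection of containing lines falls outside at least one segment)

Parametrize and solve: t = 3/2, s = 1/2. At least one of these is outside [0, 1], so the segments do not intersect.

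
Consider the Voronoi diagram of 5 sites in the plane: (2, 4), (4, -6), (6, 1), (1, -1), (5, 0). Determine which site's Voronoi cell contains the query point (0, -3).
Nearest site = (1, -1)

The Voronoi cell of site s contains exactly those query points closer to s than to any other site. Compute squared distances from q = (0, -3) to each site:
  (1 − 0)² + (-1 − -3)² = 5
  (4 − 0)² + (-6 − -3)² = 25
  (5 − 0)² + (0 − -3)² = 34
  (6 − 0)² + (1 − -3)² = 52
  (2 − 0)² + (4 − -3)² = 53
Minimum is attained by (1, -1), so q lies in its Voronoi cell.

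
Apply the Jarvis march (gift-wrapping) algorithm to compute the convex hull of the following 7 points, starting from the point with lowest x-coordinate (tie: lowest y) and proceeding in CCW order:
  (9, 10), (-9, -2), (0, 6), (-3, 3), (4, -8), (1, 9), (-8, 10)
Hull (CCW) = [(-9, -2), (4, -8), (9, 10), (-8, 10)]

Jarvis march: at each step, from the current hull vertex p, select the next vertex q as the point such that every other point lies strictly to the left of (or on) the directed line p → q. (Equivalently: for every other point r, the cross product (q − p) × (r − p) ≥ 0.)
Starting point (lowest x, tie lowest y): (-9, -2). Wrap until returning to start. Resulting hull: (-9, -2), (4, -8), (9, 10), (-8, 10).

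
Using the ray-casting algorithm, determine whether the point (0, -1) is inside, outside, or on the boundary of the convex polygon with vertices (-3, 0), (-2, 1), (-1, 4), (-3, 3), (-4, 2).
The point (0, -1) lies strictly outside the polygon

Cast a horizontal ray to the right from the query point and count how many polygon edges it crosses (each edge strictly once or zero times, handled with the usual half-open convention). 
Parity of crossings → even ⇒ outside.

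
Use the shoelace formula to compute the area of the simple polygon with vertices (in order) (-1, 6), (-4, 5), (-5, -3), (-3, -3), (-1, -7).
Area = 67/2

Shoelace formula: Area = (1/2) |Σ_i (x_i · y_{i+1} − x_{i+1} · y_i)| (indices mod n). Compute each cross term:
  (-1)(5) − (-4)(6) = 19
  (-4)(-3) − (-5)(5) = 37
  (-5)(-3) − (-3)(-3) = 6
  (-3)(-7) − (-1)(-3) = 18
  (-1)(6) − (-1)(-7) = -13
Sum = 67, so (signed) Area = 67/2 = 67/2, |Area| = 67/2.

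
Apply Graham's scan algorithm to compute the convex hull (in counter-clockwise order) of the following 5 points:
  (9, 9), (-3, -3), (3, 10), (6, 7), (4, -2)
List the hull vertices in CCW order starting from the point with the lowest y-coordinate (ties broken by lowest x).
Hull (CCW) = [(-3, -3), (4, -2), (9, 9), (3, 10)]

Graham scan procedure:
  1. Find the pivot p₀ = point with lowest y (tie → lowest x): (-3, -3).
  2. Sort the remaining points by polar angle around p₀.
  3. Walk through sorted points, maintaining a stack; pop the top while the last three entries make a non-left turn (cross product ≤ 0).
  4. Final stack is the convex hull in CCW order: (-3, -3), (4, -2), (9, 9), (3, 10).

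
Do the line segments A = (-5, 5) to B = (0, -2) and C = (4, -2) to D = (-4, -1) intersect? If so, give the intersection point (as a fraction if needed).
Yes; intersection at (-20/51, -74/51) (t = 47/51 on AB, s = 28/51 on CD)

Parametrize AB as A + t(B − A) = (-5 + 5 t, 5 + -7 t) and CD as C + s(D − C) = (4 + -8 s, -2 + 1 s). Solve the linear system for (t, s). Determinant = 51 ≠ 0, so a unique intersection of the containing lines exists. Solution: t = 47/51, s = 28/51 — both in [0, 1], so the segments cross. Intersection point: (-20/51, -74/51).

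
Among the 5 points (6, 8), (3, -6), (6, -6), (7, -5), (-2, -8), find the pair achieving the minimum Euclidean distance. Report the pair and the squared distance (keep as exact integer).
Pair = ((6, -6), (7, -5)); squared distance = 2

Compute all C(5, 2) = 10 pairwise squared distances (x_i − x_j)² + (y_i − y_j)². The minimum is 2, attained by the pair ((6, -6), (7, -5)).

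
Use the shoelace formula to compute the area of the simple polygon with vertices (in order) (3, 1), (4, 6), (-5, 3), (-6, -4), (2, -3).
Area = 131/2

Shoelace formula: Area = (1/2) |Σ_i (x_i · y_{i+1} − x_{i+1} · y_i)| (indices mod n). Compute each cross term:
  (3)(6) − (4)(1) = 14
  (4)(3) − (-5)(6) = 42
  (-5)(-4) − (-6)(3) = 38
  (-6)(-3) − (2)(-4) = 26
  (2)(1) − (3)(-3) = 11
Sum = 131, so (signed) Area = 131/2 = 131/2, |Area| = 131/2.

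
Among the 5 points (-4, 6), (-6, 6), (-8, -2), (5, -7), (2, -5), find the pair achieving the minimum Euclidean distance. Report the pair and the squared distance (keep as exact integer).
Pair = ((-4, 6), (-6, 6)); squared distance = 4

Compute all C(5, 2) = 10 pairwise squared distances (x_i − x_j)² + (y_i − y_j)². The minimum is 4, attained by the pair ((-4, 6), (-6, 6)).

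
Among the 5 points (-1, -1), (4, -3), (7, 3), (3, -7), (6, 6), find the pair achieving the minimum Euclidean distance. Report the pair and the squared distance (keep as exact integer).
Pair = ((7, 3), (6, 6)); squared distance = 10

Compute all C(5, 2) = 10 pairwise squared distances (x_i − x_j)² + (y_i − y_j)². The minimum is 10, attained by the pair ((7, 3), (6, 6)).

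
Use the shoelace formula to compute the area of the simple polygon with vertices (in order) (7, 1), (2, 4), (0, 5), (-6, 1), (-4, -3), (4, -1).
Area = 115/2

Shoelace formula: Area = (1/2) |Σ_i (x_i · y_{i+1} − x_{i+1} · y_i)| (indices mod n). Compute each cross term:
  (7)(4) − (2)(1) = 26
  (2)(5) − (0)(4) = 10
  (0)(1) − (-6)(5) = 30
  (-6)(-3) − (-4)(1) = 22
  (-4)(-1) − (4)(-3) = 16
  (4)(1) − (7)(-1) = 11
Sum = 115, so (signed) Area = 115/2 = 115/2, |Area| = 115/2.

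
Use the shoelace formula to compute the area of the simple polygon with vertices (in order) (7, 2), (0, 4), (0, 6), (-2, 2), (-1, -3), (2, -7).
Area = 57

Shoelace formula: Area = (1/2) |Σ_i (x_i · y_{i+1} − x_{i+1} · y_i)| (indices mod n). Compute each cross term:
  (7)(4) − (0)(2) = 28
  (0)(6) − (0)(4) = 0
  (0)(2) − (-2)(6) = 12
  (-2)(-3) − (-1)(2) = 8
  (-1)(-7) − (2)(-3) = 13
  (2)(2) − (7)(-7) = 53
Sum = 114, so (signed) Area = 114/2 = 57, |Area| = 57.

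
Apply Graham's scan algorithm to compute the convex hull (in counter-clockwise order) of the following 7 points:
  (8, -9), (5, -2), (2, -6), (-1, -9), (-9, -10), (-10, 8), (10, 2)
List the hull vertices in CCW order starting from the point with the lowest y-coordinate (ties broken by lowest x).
Hull (CCW) = [(-9, -10), (8, -9), (10, 2), (-10, 8)]

Graham scan procedure:
  1. Find the pivot p₀ = point with lowest y (tie → lowest x): (-9, -10).
  2. Sort the remaining points by polar angle around p₀.
  3. Walk through sorted points, maintaining a stack; pop the top while the last three entries make a non-left turn (cross product ≤ 0).
  4. Final stack is the convex hull in CCW order: (-9, -10), (8, -9), (10, 2), (-10, 8).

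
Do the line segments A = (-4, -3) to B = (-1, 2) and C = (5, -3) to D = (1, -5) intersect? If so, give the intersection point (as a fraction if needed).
No (intersection of containing lines falls outside at least one segment)

Parametrize and solve: t = -9/7, s = 45/14. At least one of these is outside [0, 1], so the segments do not intersect.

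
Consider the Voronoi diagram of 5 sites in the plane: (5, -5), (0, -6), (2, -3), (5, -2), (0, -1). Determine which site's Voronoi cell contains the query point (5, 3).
Nearest site = (5, -2)

The Voronoi cell of site s contains exactly those query points closer to s than to any other site. Compute squared distances from q = (5, 3) to each site:
  (5 − 5)² + (-2 − 3)² = 25
  (0 − 5)² + (-1 − 3)² = 41
  (2 − 5)² + (-3 − 3)² = 45
  (5 − 5)² + (-5 − 3)² = 64
  (0 − 5)² + (-6 − 3)² = 106
Minimum is attained by (5, -2), so q lies in its Voronoi cell.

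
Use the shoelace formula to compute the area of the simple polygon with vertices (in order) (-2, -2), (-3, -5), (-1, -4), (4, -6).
Area = 13/2

Shoelace formula: Area = (1/2) |Σ_i (x_i · y_{i+1} − x_{i+1} · y_i)| (indices mod n). Compute each cross term:
  (-2)(-5) − (-3)(-2) = 4
  (-3)(-4) − (-1)(-5) = 7
  (-1)(-6) − (4)(-4) = 22
  (4)(-2) − (-2)(-6) = -20
Sum = 13, so (signed) Area = 13/2 = 13/2, |Area| = 13/2.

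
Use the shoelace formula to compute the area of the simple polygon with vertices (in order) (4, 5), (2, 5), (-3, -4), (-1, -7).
Area = 57/2

Shoelace formula: Area = (1/2) |Σ_i (x_i · y_{i+1} − x_{i+1} · y_i)| (indices mod n). Compute each cross term:
  (4)(5) − (2)(5) = 10
  (2)(-4) − (-3)(5) = 7
  (-3)(-7) − (-1)(-4) = 17
  (-1)(5) − (4)(-7) = 23
Sum = 57, so (signed) Area = 57/2 = 57/2, |Area| = 57/2.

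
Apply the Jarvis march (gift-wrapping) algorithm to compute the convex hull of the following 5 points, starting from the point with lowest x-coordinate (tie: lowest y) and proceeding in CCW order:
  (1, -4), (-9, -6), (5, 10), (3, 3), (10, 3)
Hull (CCW) = [(-9, -6), (1, -4), (10, 3), (5, 10)]

Jarvis march: at each step, from the current hull vertex p, select the next vertex q as the point such that every other point lies strictly to the left of (or on) the directed line p → q. (Equivalently: for every other point r, the cross product (q − p) × (r − p) ≥ 0.)
Starting point (lowest x, tie lowest y): (-9, -6). Wrap until returning to start. Resulting hull: (-9, -6), (1, -4), (10, 3), (5, 10).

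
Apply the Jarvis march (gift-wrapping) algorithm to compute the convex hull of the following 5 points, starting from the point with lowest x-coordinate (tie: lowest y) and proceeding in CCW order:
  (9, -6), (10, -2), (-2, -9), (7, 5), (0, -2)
Hull (CCW) = [(-2, -9), (9, -6), (10, -2), (7, 5), (0, -2)]

Jarvis march: at each step, from the current hull vertex p, select the next vertex q as the point such that every other point lies strictly to the left of (or on) the directed line p → q. (Equivalently: for every other point r, the cross product (q − p) × (r − p) ≥ 0.)
Starting point (lowest x, tie lowest y): (-2, -9). Wrap until returning to start. Resulting hull: (-2, -9), (9, -6), (10, -2), (7, 5), (0, -2).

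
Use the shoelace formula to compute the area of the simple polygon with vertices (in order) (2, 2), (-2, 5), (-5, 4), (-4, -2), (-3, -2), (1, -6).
Area = 93/2

Shoelace formula: Area = (1/2) |Σ_i (x_i · y_{i+1} − x_{i+1} · y_i)| (indices mod n). Compute each cross term:
  (2)(5) − (-2)(2) = 14
  (-2)(4) − (-5)(5) = 17
  (-5)(-2) − (-4)(4) = 26
  (-4)(-2) − (-3)(-2) = 2
  (-3)(-6) − (1)(-2) = 20
  (1)(2) − (2)(-6) = 14
Sum = 93, so (signed) Area = 93/2 = 93/2, |Area| = 93/2.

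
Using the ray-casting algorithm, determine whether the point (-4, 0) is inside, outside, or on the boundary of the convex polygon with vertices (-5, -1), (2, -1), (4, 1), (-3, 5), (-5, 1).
The point (-4, 0) lies strictly inside the polygon

Cast a horizontal ray to the right from the query point and count how many polygon edges it crosses (each edge strictly once or zero times, handled with the usual half-open convention). 
Parity of crossings → odd ⇒ inside.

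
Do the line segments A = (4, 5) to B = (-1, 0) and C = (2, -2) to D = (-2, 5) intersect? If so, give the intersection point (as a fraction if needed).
Yes; intersection at (2/11, 13/11) (t = 42/55 on AB, s = 5/11 on CD)

Parametrize AB as A + t(B − A) = (4 + -5 t, 5 + -5 t) and CD as C + s(D − C) = (2 + -4 s, -2 + 7 s). Solve the linear system for (t, s). Determinant = 55 ≠ 0, so a unique intersection of the containing lines exists. Solution: t = 42/55, s = 5/11 — both in [0, 1], so the segments cross. Intersection point: (2/11, 13/11).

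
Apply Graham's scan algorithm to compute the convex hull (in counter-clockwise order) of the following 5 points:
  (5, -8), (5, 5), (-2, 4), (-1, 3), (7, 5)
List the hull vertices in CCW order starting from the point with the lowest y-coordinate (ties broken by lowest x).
Hull (CCW) = [(5, -8), (7, 5), (5, 5), (-2, 4)]

Graham scan procedure:
  1. Find the pivot p₀ = point with lowest y (tie → lowest x): (5, -8).
  2. Sort the remaining points by polar angle around p₀.
  3. Walk through sorted points, maintaining a stack; pop the top while the last three entries make a non-left turn (cross product ≤ 0).
  4. Final stack is the convex hull in CCW order: (5, -8), (7, 5), (5, 5), (-2, 4).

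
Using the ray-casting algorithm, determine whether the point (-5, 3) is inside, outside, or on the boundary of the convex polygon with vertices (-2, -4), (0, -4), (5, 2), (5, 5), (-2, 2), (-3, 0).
The point (-5, 3) lies strictly outside the polygon

Cast a horizontal ray to the right from the query point and count how many polygon edges it crosses (each edge strictly once or zero times, handled with the usual half-open convention). 
Parity of crossings → even ⇒ outside.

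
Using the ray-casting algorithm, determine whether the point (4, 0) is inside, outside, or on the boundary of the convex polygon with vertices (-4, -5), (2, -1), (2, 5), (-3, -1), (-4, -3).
The point (4, 0) lies strictly outside the polygon

Cast a horizontal ray to the right from the query point and count how many polygon edges it crosses (each edge strictly once or zero times, handled with the usual half-open convention). 
Parity of crossings → even ⇒ outside.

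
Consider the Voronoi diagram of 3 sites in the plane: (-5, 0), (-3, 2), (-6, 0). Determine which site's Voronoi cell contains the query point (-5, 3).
Nearest site = (-3, 2)

The Voronoi cell of site s contains exactly those query points closer to s than to any other site. Compute squared distances from q = (-5, 3) to each site:
  (-3 − -5)² + (2 − 3)² = 5
  (-5 − -5)² + (0 − 3)² = 9
  (-6 − -5)² + (0 − 3)² = 10
Minimum is attained by (-3, 2), so q lies in its Voronoi cell.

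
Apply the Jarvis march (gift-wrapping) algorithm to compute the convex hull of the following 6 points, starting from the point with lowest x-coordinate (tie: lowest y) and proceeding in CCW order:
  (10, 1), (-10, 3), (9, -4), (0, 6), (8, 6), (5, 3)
Hull (CCW) = [(-10, 3), (9, -4), (10, 1), (8, 6), (0, 6)]

Jarvis march: at each step, from the current hull vertex p, select the next vertex q as the point such that every other point lies strictly to the left of (or on) the directed line p → q. (Equivalently: for every other point r, the cross product (q − p) × (r − p) ≥ 0.)
Starting point (lowest x, tie lowest y): (-10, 3). Wrap until returning to start. Resulting hull: (-10, 3), (9, -4), (10, 1), (8, 6), (0, 6).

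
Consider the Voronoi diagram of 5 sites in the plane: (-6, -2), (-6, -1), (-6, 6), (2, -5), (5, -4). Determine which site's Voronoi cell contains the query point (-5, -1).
Nearest site = (-6, -1)

The Voronoi cell of site s contains exactly those query points closer to s than to any other site. Compute squared distances from q = (-5, -1) to each site:
  (-6 − -5)² + (-1 − -1)² = 1
  (-6 − -5)² + (-2 − -1)² = 2
  (-6 − -5)² + (6 − -1)² = 50
  (2 − -5)² + (-5 − -1)² = 65
  (5 − -5)² + (-4 − -1)² = 109
Minimum is attained by (-6, -1), so q lies in its Voronoi cell.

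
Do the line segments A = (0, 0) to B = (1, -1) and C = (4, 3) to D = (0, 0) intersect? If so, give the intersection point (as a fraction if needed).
Yes; intersection at (0, 0) (t = 0 on AB, s = 1 on CD)

Parametrize AB as A + t(B − A) = (0 + 1 t, 0 + -1 t) and CD as C + s(D − C) = (4 + -4 s, 3 + -3 s). Solve the linear system for (t, s). Determinant = 7 ≠ 0, so a unique intersection of the containing lines exists. Solution: t = 0, s = 1 — both in [0, 1], so the segments cross. Intersection point: (0, 0).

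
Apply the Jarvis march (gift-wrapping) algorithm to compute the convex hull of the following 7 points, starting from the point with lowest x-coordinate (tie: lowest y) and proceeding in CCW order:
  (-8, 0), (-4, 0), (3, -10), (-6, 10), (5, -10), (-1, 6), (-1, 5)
Hull (CCW) = [(-8, 0), (3, -10), (5, -10), (-1, 6), (-6, 10)]

Jarvis march: at each step, from the current hull vertex p, select the next vertex q as the point such that every other point lies strictly to the left of (or on) the directed line p → q. (Equivalently: for every other point r, the cross product (q − p) × (r − p) ≥ 0.)
Starting point (lowest x, tie lowest y): (-8, 0). Wrap until returning to start. Resulting hull: (-8, 0), (3, -10), (5, -10), (-1, 6), (-6, 10).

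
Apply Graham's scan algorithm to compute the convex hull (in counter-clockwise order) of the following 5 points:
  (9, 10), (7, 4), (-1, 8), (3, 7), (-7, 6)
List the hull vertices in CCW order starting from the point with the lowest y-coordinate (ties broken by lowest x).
Hull (CCW) = [(7, 4), (9, 10), (-1, 8), (-7, 6)]

Graham scan procedure:
  1. Find the pivot p₀ = point with lowest y (tie → lowest x): (7, 4).
  2. Sort the remaining points by polar angle around p₀.
  3. Walk through sorted points, maintaining a stack; pop the top while the last three entries make a non-left turn (cross product ≤ 0).
  4. Final stack is the convex hull in CCW order: (7, 4), (9, 10), (-1, 8), (-7, 6).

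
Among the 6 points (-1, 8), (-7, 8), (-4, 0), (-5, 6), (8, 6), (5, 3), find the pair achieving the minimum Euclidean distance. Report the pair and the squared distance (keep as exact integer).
Pair = ((-7, 8), (-5, 6)); squared distance = 8

Compute all C(6, 2) = 15 pairwise squared distances (x_i − x_j)² + (y_i − y_j)². The minimum is 8, attained by the pair ((-7, 8), (-5, 6)).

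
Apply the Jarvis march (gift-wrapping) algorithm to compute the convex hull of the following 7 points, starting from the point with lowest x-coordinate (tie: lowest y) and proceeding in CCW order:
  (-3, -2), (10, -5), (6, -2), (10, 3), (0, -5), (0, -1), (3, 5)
Hull (CCW) = [(-3, -2), (0, -5), (10, -5), (10, 3), (3, 5)]

Jarvis march: at each step, from the current hull vertex p, select the next vertex q as the point such that every other point lies strictly to the left of (or on) the directed line p → q. (Equivalently: for every other point r, the cross product (q − p) × (r − p) ≥ 0.)
Starting point (lowest x, tie lowest y): (-3, -2). Wrap until returning to start. Resulting hull: (-3, -2), (0, -5), (10, -5), (10, 3), (3, 5).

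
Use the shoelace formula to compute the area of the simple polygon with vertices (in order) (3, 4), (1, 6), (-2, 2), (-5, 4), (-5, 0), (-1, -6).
Area = 47

Shoelace formula: Area = (1/2) |Σ_i (x_i · y_{i+1} − x_{i+1} · y_i)| (indices mod n). Compute each cross term:
  (3)(6) − (1)(4) = 14
  (1)(2) − (-2)(6) = 14
  (-2)(4) − (-5)(2) = 2
  (-5)(0) − (-5)(4) = 20
  (-5)(-6) − (-1)(0) = 30
  (-1)(4) − (3)(-6) = 14
Sum = 94, so (signed) Area = 94/2 = 47, |Area| = 47.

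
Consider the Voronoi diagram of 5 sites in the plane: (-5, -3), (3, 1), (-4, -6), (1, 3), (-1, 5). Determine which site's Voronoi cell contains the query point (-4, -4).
Nearest site = (-5, -3)

The Voronoi cell of site s contains exactly those query points closer to s than to any other site. Compute squared distances from q = (-4, -4) to each site:
  (-5 − -4)² + (-3 − -4)² = 2
  (-4 − -4)² + (-6 − -4)² = 4
  (1 − -4)² + (3 − -4)² = 74
  (3 − -4)² + (1 − -4)² = 74
  (-1 − -4)² + (5 − -4)² = 90
Minimum is attained by (-5, -3), so q lies in its Voronoi cell.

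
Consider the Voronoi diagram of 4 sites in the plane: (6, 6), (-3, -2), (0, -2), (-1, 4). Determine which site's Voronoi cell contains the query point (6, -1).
Nearest site = (0, -2)

The Voronoi cell of site s contains exactly those query points closer to s than to any other site. Compute squared distances from q = (6, -1) to each site:
  (0 − 6)² + (-2 − -1)² = 37
  (6 − 6)² + (6 − -1)² = 49
  (-1 − 6)² + (4 − -1)² = 74
  (-3 − 6)² + (-2 − -1)² = 82
Minimum is attained by (0, -2), so q lies in its Voronoi cell.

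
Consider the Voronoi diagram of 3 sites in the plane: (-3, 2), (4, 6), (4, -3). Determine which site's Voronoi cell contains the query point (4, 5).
Nearest site = (4, 6)

The Voronoi cell of site s contains exactly those query points closer to s than to any other site. Compute squared distances from q = (4, 5) to each site:
  (4 − 4)² + (6 − 5)² = 1
  (-3 − 4)² + (2 − 5)² = 58
  (4 − 4)² + (-3 − 5)² = 64
Minimum is attained by (4, 6), so q lies in its Voronoi cell.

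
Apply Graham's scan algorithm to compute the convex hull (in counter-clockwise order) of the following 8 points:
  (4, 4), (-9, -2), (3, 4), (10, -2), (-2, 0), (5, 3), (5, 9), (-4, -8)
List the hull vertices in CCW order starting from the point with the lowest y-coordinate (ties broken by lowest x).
Hull (CCW) = [(-4, -8), (10, -2), (5, 9), (-9, -2)]

Graham scan procedure:
  1. Find the pivot p₀ = point with lowest y (tie → lowest x): (-4, -8).
  2. Sort the remaining points by polar angle around p₀.
  3. Walk through sorted points, maintaining a stack; pop the top while the last three entries make a non-left turn (cross product ≤ 0).
  4. Final stack is the convex hull in CCW order: (-4, -8), (10, -2), (5, 9), (-9, -2).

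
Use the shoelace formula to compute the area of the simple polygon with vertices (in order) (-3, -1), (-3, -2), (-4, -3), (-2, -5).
Area = 5/2

Shoelace formula: Area = (1/2) |Σ_i (x_i · y_{i+1} − x_{i+1} · y_i)| (indices mod n). Compute each cross term:
  (-3)(-2) − (-3)(-1) = 3
  (-3)(-3) − (-4)(-2) = 1
  (-4)(-5) − (-2)(-3) = 14
  (-2)(-1) − (-3)(-5) = -13
Sum = 5, so (signed) Area = 5/2 = 5/2, |Area| = 5/2.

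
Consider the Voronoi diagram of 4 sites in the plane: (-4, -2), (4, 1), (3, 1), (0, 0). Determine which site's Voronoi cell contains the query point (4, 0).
Nearest site = (4, 1)

The Voronoi cell of site s contains exactly those query points closer to s than to any other site. Compute squared distances from q = (4, 0) to each site:
  (4 − 4)² + (1 − 0)² = 1
  (3 − 4)² + (1 − 0)² = 2
  (0 − 4)² + (0 − 0)² = 16
  (-4 − 4)² + (-2 − 0)² = 68
Minimum is attained by (4, 1), so q lies in its Voronoi cell.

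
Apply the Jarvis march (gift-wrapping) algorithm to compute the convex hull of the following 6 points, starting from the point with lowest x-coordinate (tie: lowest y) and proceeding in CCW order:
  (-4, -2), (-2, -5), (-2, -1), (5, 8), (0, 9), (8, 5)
Hull (CCW) = [(-4, -2), (-2, -5), (8, 5), (5, 8), (0, 9)]

Jarvis march: at each step, from the current hull vertex p, select the next vertex q as the point such that every other point lies strictly to the left of (or on) the directed line p → q. (Equivalently: for every other point r, the cross product (q − p) × (r − p) ≥ 0.)
Starting point (lowest x, tie lowest y): (-4, -2). Wrap until returning to start. Resulting hull: (-4, -2), (-2, -5), (8, 5), (5, 8), (0, 9).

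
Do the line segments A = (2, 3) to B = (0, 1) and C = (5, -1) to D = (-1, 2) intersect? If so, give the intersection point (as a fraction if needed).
Yes; intersection at (1/3, 4/3) (t = 5/6 on AB, s = 7/9 on CD)

Parametrize AB as A + t(B − A) = (2 + -2 t, 3 + -2 t) and CD as C + s(D − C) = (5 + -6 s, -1 + 3 s). Solve the linear system for (t, s). Determinant = 18 ≠ 0, so a unique intersection of the containing lines exists. Solution: t = 5/6, s = 7/9 — both in [0, 1], so the segments cross. Intersection point: (1/3, 4/3).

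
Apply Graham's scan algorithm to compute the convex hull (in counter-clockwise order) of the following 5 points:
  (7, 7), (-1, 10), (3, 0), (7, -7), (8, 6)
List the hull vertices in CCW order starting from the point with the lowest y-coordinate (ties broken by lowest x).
Hull (CCW) = [(7, -7), (8, 6), (7, 7), (-1, 10), (3, 0)]

Graham scan procedure:
  1. Find the pivot p₀ = point with lowest y (tie → lowest x): (7, -7).
  2. Sort the remaining points by polar angle around p₀.
  3. Walk through sorted points, maintaining a stack; pop the top while the last three entries make a non-left turn (cross product ≤ 0).
  4. Final stack is the convex hull in CCW order: (7, -7), (8, 6), (7, 7), (-1, 10), (3, 0).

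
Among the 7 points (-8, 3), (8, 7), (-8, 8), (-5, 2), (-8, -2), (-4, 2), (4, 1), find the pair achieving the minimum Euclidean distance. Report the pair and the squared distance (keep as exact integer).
Pair = ((-5, 2), (-4, 2)); squared distance = 1

Compute all C(7, 2) = 21 pairwise squared distances (x_i − x_j)² + (y_i − y_j)². The minimum is 1, attained by the pair ((-5, 2), (-4, 2)).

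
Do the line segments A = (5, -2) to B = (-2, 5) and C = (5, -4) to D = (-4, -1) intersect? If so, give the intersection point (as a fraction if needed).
No (intersection of containing lines falls outside at least one segment)

Parametrize and solve: t = -3/7, s = -1/3. At least one of these is outside [0, 1], so the segments do not intersect.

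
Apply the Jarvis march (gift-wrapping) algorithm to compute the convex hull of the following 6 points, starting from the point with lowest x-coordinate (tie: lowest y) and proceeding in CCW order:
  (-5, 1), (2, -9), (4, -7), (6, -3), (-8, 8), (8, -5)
Hull (CCW) = [(-8, 8), (-5, 1), (2, -9), (8, -5), (6, -3)]

Jarvis march: at each step, from the current hull vertex p, select the next vertex q as the point such that every other point lies strictly to the left of (or on) the directed line p → q. (Equivalently: for every other point r, the cross product (q − p) × (r − p) ≥ 0.)
Starting point (lowest x, tie lowest y): (-8, 8). Wrap until returning to start. Resulting hull: (-8, 8), (-5, 1), (2, -9), (8, -5), (6, -3).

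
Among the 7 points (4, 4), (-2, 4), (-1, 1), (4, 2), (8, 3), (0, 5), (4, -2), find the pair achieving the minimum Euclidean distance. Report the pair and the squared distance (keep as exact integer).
Pair = ((4, 4), (4, 2)); squared distance = 4

Compute all C(7, 2) = 21 pairwise squared distances (x_i − x_j)² + (y_i − y_j)². The minimum is 4, attained by the pair ((4, 4), (4, 2)).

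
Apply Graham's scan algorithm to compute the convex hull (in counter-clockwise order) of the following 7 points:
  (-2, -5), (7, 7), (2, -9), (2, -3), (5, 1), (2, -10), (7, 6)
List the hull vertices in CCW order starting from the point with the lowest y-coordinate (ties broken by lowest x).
Hull (CCW) = [(2, -10), (7, 6), (7, 7), (-2, -5)]

Graham scan procedure:
  1. Find the pivot p₀ = point with lowest y (tie → lowest x): (2, -10).
  2. Sort the remaining points by polar angle around p₀.
  3. Walk through sorted points, maintaining a stack; pop the top while the last three entries make a non-left turn (cross product ≤ 0).
  4. Final stack is the convex hull in CCW order: (2, -10), (7, 6), (7, 7), (-2, -5).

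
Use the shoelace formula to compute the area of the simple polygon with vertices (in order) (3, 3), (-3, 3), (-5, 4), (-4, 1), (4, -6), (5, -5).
Area = 46

Shoelace formula: Area = (1/2) |Σ_i (x_i · y_{i+1} − x_{i+1} · y_i)| (indices mod n). Compute each cross term:
  (3)(3) − (-3)(3) = 18
  (-3)(4) − (-5)(3) = 3
  (-5)(1) − (-4)(4) = 11
  (-4)(-6) − (4)(1) = 20
  (4)(-5) − (5)(-6) = 10
  (5)(3) − (3)(-5) = 30
Sum = 92, so (signed) Area = 92/2 = 46, |Area| = 46.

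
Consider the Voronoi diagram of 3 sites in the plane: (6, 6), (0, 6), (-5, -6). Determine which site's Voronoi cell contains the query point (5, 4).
Nearest site = (6, 6)

The Voronoi cell of site s contains exactly those query points closer to s than to any other site. Compute squared distances from q = (5, 4) to each site:
  (6 − 5)² + (6 − 4)² = 5
  (0 − 5)² + (6 − 4)² = 29
  (-5 − 5)² + (-6 − 4)² = 200
Minimum is attained by (6, 6), so q lies in its Voronoi cell.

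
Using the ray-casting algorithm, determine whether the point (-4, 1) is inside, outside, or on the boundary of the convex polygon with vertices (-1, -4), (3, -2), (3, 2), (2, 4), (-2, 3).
The point (-4, 1) lies strictly outside the polygon

Cast a horizontal ray to the right from the query point and count how many polygon edges it crosses (each edge strictly once or zero times, handled with the usual half-open convention). 
Parity of crossings → even ⇒ outside.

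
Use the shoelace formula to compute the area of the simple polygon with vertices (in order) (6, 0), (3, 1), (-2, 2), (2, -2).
Area = 13

Shoelace formula: Area = (1/2) |Σ_i (x_i · y_{i+1} − x_{i+1} · y_i)| (indices mod n). Compute each cross term:
  (6)(1) − (3)(0) = 6
  (3)(2) − (-2)(1) = 8
  (-2)(-2) − (2)(2) = 0
  (2)(0) − (6)(-2) = 12
Sum = 26, so (signed) Area = 26/2 = 13, |Area| = 13.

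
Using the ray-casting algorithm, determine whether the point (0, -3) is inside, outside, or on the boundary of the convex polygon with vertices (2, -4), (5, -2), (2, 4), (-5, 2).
The point (0, -3) lies strictly outside the polygon

Cast a horizontal ray to the right from the query point and count how many polygon edges it crosses (each edge strictly once or zero times, handled with the usual half-open convention). 
Parity of crossings → even ⇒ outside.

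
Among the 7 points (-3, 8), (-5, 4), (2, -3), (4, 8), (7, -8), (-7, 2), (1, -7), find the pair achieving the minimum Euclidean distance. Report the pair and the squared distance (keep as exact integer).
Pair = ((-5, 4), (-7, 2)); squared distance = 8

Compute all C(7, 2) = 21 pairwise squared distances (x_i − x_j)² + (y_i − y_j)². The minimum is 8, attained by the pair ((-5, 4), (-7, 2)).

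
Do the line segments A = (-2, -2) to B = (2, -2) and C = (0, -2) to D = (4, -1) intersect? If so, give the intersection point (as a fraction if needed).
Yes; intersection at (0, -2) (t = 1/2 on AB, s = 0 on CD)

Parametrize AB as A + t(B − A) = (-2 + 4 t, -2 + 0 t) and CD as C + s(D − C) = (0 + 4 s, -2 + 1 s). Solve the linear system for (t, s). Determinant = -4 ≠ 0, so a unique intersection of the containing lines exists. Solution: t = 1/2, s = 0 — both in [0, 1], so the segments cross. Intersection point: (0, -2).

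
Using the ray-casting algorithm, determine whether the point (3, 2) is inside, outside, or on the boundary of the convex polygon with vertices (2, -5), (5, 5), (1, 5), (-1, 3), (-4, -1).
The point (3, 2) lies strictly inside the polygon

Cast a horizontal ray to the right from the query point and count how many polygon edges it crosses (each edge strictly once or zero times, handled with the usual half-open convention). 
Parity of crossings → odd ⇒ inside.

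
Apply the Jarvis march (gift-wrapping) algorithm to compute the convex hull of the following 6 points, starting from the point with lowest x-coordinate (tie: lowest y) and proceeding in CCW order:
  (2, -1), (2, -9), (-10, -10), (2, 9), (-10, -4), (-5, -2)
Hull (CCW) = [(-10, -10), (2, -9), (2, 9), (-10, -4)]

Jarvis march: at each step, from the current hull vertex p, select the next vertex q as the point such that every other point lies strictly to the left of (or on) the directed line p → q. (Equivalently: for every other point r, the cross product (q − p) × (r − p) ≥ 0.)
Starting point (lowest x, tie lowest y): (-10, -10). Wrap until returning to start. Resulting hull: (-10, -10), (2, -9), (2, 9), (-10, -4).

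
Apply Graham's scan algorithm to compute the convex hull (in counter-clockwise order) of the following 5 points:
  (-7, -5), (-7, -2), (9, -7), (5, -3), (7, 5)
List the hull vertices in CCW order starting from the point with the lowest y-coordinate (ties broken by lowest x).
Hull (CCW) = [(9, -7), (7, 5), (-7, -2), (-7, -5)]

Graham scan procedure:
  1. Find the pivot p₀ = point with lowest y (tie → lowest x): (9, -7).
  2. Sort the remaining points by polar angle around p₀.
  3. Walk through sorted points, maintaining a stack; pop the top while the last three entries make a non-left turn (cross product ≤ 0).
  4. Final stack is the convex hull in CCW order: (9, -7), (7, 5), (-7, -2), (-7, -5).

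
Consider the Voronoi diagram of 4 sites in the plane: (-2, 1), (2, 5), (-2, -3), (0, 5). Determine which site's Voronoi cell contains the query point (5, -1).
Nearest site = (2, 5)

The Voronoi cell of site s contains exactly those query points closer to s than to any other site. Compute squared distances from q = (5, -1) to each site:
  (2 − 5)² + (5 − -1)² = 45
  (-2 − 5)² + (-3 − -1)² = 53
  (-2 − 5)² + (1 − -1)² = 53
  (0 − 5)² + (5 − -1)² = 61
Minimum is attained by (2, 5), so q lies in its Voronoi cell.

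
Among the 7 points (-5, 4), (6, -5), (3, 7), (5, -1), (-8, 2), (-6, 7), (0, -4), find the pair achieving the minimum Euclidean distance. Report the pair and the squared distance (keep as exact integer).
Pair = ((-5, 4), (-6, 7)); squared distance = 10

Compute all C(7, 2) = 21 pairwise squared distances (x_i − x_j)² + (y_i − y_j)². The minimum is 10, attained by the pair ((-5, 4), (-6, 7)).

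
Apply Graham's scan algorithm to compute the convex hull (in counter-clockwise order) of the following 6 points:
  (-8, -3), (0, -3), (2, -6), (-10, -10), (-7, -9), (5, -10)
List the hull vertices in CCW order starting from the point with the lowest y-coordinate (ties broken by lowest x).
Hull (CCW) = [(-10, -10), (5, -10), (0, -3), (-8, -3)]

Graham scan procedure:
  1. Find the pivot p₀ = point with lowest y (tie → lowest x): (-10, -10).
  2. Sort the remaining points by polar angle around p₀.
  3. Walk through sorted points, maintaining a stack; pop the top while the last three entries make a non-left turn (cross product ≤ 0).
  4. Final stack is the convex hull in CCW order: (-10, -10), (5, -10), (0, -3), (-8, -3).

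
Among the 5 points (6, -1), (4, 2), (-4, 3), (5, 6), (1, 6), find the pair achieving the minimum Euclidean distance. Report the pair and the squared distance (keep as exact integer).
Pair = ((6, -1), (4, 2)); squared distance = 13

Compute all C(5, 2) = 10 pairwise squared distances (x_i − x_j)² + (y_i − y_j)². The minimum is 13, attained by the pair ((6, -1), (4, 2)).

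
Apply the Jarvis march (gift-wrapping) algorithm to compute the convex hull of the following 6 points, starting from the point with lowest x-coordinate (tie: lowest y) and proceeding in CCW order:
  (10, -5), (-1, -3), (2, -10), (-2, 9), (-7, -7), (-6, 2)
Hull (CCW) = [(-7, -7), (2, -10), (10, -5), (-2, 9), (-6, 2)]

Jarvis march: at each step, from the current hull vertex p, select the next vertex q as the point such that every other point lies strictly to the left of (or on) the directed line p → q. (Equivalently: for every other point r, the cross product (q − p) × (r − p) ≥ 0.)
Starting point (lowest x, tie lowest y): (-7, -7). Wrap until returning to start. Resulting hull: (-7, -7), (2, -10), (10, -5), (-2, 9), (-6, 2).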